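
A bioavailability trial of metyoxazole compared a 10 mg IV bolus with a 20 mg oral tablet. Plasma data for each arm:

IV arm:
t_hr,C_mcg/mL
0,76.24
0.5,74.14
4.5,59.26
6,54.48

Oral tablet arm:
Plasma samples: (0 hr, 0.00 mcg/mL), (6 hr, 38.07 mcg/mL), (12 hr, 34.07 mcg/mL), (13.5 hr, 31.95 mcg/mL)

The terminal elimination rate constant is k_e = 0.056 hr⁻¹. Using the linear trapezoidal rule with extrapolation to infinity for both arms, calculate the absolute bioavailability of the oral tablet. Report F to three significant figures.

Trapezoidal AUC_0→6 (IV):
  [0→0.5]: (76.24+74.14)/2 × 0.5 = 37.595
  [0.5→4.5]: (74.14+59.26)/2 × 4 = 266.8
  [4.5→6]: (59.26+54.48)/2 × 1.5 = 85.305
  Sum = 389.7 mcg/mL·hr
IV tail: 54.48/0.056 = 972.857; AUC_iv,0→∞ = 389.7 + 972.857 = 1362.557 mcg/mL·hr
Trapezoidal AUC_0→13.5 (oral tablet):
  [0→6]: (0.00+38.07)/2 × 6 = 114.21
  [6→12]: (38.07+34.07)/2 × 6 = 216.42
  [12→13.5]: (34.07+31.95)/2 × 1.5 = 49.515
  Sum = 380.145 mcg/mL·hr
oral tablet tail: 31.95/0.056 = 570.536; AUC_ev,0→∞ = 380.145 + 570.536 = 950.681 mcg/mL·hr
F = (AUC_ev/D_ev)/(AUC_iv/D_iv) = (950.681/20)/(1362.557/10) = 47.53405/136.2557 = 0.3489

F = 0.349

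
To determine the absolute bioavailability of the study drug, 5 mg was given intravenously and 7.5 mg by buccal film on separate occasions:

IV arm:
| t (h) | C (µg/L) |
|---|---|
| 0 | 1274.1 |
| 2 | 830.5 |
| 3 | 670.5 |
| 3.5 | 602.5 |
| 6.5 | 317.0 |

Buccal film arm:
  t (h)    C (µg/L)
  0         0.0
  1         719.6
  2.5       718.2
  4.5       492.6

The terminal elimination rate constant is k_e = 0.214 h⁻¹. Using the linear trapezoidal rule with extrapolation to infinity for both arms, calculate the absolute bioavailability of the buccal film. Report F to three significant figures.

F = 0.547

Trapezoidal AUC_0→6.5 (IV):
  [0→2]: (1274.1+830.5)/2 × 2 = 2104.6
  [2→3]: (830.5+670.5)/2 × 1 = 750.5
  [3→3.5]: (670.5+602.5)/2 × 0.5 = 318.25
  [3.5→6.5]: (602.5+317.0)/2 × 3 = 1379.25
  Sum = 4552.6 µg/L·h
IV tail: 317.0/0.214 = 1481.308; AUC_iv,0→∞ = 4552.6 + 1481.308 = 6033.908 µg/L·h
Trapezoidal AUC_0→4.5 (buccal film):
  [0→1]: (0.0+719.6)/2 × 1 = 359.8
  [1→2.5]: (719.6+718.2)/2 × 1.5 = 1078.35
  [2.5→4.5]: (718.2+492.6)/2 × 2 = 1210.8
  Sum = 2648.95 µg/L·h
buccal film tail: 492.6/0.214 = 2301.869; AUC_ev,0→∞ = 2648.95 + 2301.869 = 4950.819 µg/L·h
F = (AUC_ev/D_ev)/(AUC_iv/D_iv) = (4950.819/7.5)/(6033.908/5) = 660.1092/1206.7816 = 0.5470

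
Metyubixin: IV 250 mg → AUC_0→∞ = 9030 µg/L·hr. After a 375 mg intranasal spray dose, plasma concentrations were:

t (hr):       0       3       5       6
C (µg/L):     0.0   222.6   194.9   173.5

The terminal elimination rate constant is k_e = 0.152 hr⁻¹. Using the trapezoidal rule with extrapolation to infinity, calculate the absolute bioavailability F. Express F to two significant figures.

F = 0.15

Trapezoidal AUC_0→6 (intranasal spray):
  [0→3]: (0.0+222.6)/2 × 3 = 333.9
  [3→5]: (222.6+194.9)/2 × 2 = 417.5
  [5→6]: (194.9+173.5)/2 × 1 = 184.2
  Sum = 935.6 µg/L·hr
Tail: C_last/k_e = 173.5/0.152 = 1141.447
AUC_0→∞ (intranasal spray) = 935.6 + 1141.447 = 2077.047 µg/L·hr
F = (AUC_ev/D_ev)/(AUC_iv/D_iv) = (2077.047/375)/(9030/250) = 5.538792/36.12 = 0.1533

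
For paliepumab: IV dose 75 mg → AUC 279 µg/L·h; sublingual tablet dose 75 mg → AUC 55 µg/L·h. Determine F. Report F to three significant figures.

F = 0.197

F = (AUC_ev / D_ev) / (AUC_iv / D_iv)
  = (55/75) / (279/75)
  = 0.733333 / 3.72 = 0.1971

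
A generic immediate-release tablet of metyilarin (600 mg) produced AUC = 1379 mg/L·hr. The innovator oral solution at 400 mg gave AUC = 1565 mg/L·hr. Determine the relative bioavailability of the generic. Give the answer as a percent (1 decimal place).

F_rel = 58.7%

F_rel = (AUC_test/D_test) / (AUC_ref/D_ref)
      = (1379/600) / (1565/400)
      = 2.29833 / 3.9125 = 0.5874 = 58.74%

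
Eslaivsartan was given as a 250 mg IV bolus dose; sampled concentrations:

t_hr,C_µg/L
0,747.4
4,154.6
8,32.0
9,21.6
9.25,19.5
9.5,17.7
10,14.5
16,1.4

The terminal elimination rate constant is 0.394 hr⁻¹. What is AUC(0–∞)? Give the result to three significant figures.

Trapezoidal AUC_0→16:
  [0→4]: (747.4+154.6)/2 × 4 = 1804.0
  [4→8]: (154.6+32.0)/2 × 4 = 373.2
  [8→9]: (32.0+21.6)/2 × 1 = 26.8
  [9→9.25]: (21.6+19.5)/2 × 0.25 = 5.1375
  [9.25→9.5]: (19.5+17.7)/2 × 0.25 = 4.65
  [9.5→10]: (17.7+14.5)/2 × 0.5 = 8.05
  [10→16]: (14.5+1.4)/2 × 6 = 47.7
  Sum = 2269.5375 µg/L·hr
Extrapolated tail: C_last / k_e = 1.4 / 0.394 = 3.553
AUC_0→∞ = 2269.5375 + 3.553 = 2273.0905 µg/L·hr

AUC = 2270 µg/L·hr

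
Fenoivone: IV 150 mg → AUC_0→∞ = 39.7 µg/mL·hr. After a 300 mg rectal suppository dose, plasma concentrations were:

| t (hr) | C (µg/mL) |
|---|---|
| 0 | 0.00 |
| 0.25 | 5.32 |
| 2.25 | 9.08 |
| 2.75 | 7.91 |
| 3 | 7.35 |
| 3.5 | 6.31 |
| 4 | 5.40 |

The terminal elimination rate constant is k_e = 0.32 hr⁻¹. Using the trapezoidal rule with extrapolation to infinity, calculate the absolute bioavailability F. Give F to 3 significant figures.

F = 0.560

Trapezoidal AUC_0→4 (rectal suppository):
  [0→0.25]: (0.00+5.32)/2 × 0.25 = 0.665
  [0.25→2.25]: (5.32+9.08)/2 × 2 = 14.4
  [2.25→2.75]: (9.08+7.91)/2 × 0.5 = 4.2475
  [2.75→3]: (7.91+7.35)/2 × 0.25 = 1.9075
  [3→3.5]: (7.35+6.31)/2 × 0.5 = 3.415
  [3.5→4]: (6.31+5.40)/2 × 0.5 = 2.9275
  Sum = 27.5625 µg/mL·hr
Tail: C_last/k_e = 5.40/0.32 = 16.875
AUC_0→∞ (rectal suppository) = 27.5625 + 16.875 = 44.4375 µg/mL·hr
F = (AUC_ev/D_ev)/(AUC_iv/D_iv) = (44.4375/300)/(39.7/150) = 0.148125/0.264667 = 0.5597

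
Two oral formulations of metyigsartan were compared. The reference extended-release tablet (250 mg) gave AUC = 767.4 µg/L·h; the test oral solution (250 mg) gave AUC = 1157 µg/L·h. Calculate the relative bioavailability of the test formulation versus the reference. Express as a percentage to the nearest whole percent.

F_rel = 151%

F_rel = (AUC_test/D_test) / (AUC_ref/D_ref)
      = (1157/250) / (767.4/250)
      = 4.628 / 3.0696 = 1.5077 = 150.77%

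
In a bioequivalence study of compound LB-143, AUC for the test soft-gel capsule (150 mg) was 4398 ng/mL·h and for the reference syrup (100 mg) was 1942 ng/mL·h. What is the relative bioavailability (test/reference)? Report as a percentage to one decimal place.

F_rel = 151.0%

F_rel = (AUC_test/D_test) / (AUC_ref/D_ref)
      = (4398/150) / (1942/100)
      = 29.32 / 19.42 = 1.5098 = 150.98%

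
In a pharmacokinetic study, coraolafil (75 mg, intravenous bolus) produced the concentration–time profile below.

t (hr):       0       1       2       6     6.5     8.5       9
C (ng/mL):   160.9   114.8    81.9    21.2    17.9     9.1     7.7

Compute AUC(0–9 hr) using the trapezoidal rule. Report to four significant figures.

Trapezoidal AUC_0→9:
  [0→1]: (160.9+114.8)/2 × 1 = 137.85
  [1→2]: (114.8+81.9)/2 × 1 = 98.35
  [2→6]: (81.9+21.2)/2 × 4 = 206.2
  [6→6.5]: (21.2+17.9)/2 × 0.5 = 9.775
  [6.5→8.5]: (17.9+9.1)/2 × 2 = 27.0
  [8.5→9]: (9.1+7.7)/2 × 0.5 = 4.2
  Sum = 483.375 ng/mL·hr

AUC = 483.4 ng/mL·hr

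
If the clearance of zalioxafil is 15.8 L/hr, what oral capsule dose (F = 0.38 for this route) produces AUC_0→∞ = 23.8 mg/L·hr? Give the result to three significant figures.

Dose = 990 mg

Dose = CL × AUC_0→∞ / F
     = 15.8 × 23.8 / 0.38 = 989.579 mg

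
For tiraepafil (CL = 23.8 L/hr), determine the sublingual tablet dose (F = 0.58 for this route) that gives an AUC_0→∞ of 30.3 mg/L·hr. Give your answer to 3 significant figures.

Dose = 1240 mg

Dose = CL × AUC_0→∞ / F
     = 23.8 × 30.3 / 0.58 = 1243.34 mg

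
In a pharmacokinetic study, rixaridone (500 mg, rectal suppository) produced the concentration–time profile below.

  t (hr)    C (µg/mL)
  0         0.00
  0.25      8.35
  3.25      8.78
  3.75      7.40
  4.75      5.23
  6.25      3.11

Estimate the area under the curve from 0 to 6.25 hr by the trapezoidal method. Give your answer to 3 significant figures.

Trapezoidal AUC_0→6.25:
  [0→0.25]: (0.00+8.35)/2 × 0.25 = 1.04375
  [0.25→3.25]: (8.35+8.78)/2 × 3 = 25.695
  [3.25→3.75]: (8.78+7.40)/2 × 0.5 = 4.045
  [3.75→4.75]: (7.40+5.23)/2 × 1 = 6.315
  [4.75→6.25]: (5.23+3.11)/2 × 1.5 = 6.255
  Sum = 43.35375 µg/mL·hr

AUC = 43.4 µg/mL·hr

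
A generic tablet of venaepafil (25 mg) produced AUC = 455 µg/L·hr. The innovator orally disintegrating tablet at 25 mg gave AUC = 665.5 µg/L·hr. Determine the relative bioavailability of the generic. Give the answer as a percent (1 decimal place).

F_rel = (AUC_test/D_test) / (AUC_ref/D_ref)
      = (455/25) / (665.5/25)
      = 18.2 / 26.62 = 0.6837 = 68.37%

F_rel = 68.4%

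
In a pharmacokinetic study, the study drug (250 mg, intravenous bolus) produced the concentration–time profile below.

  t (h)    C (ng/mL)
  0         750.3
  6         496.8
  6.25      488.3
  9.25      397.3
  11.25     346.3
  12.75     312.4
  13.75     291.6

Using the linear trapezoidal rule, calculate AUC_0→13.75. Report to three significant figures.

AUC = 6730 ng/mL·h

Trapezoidal AUC_0→13.75:
  [0→6]: (750.3+496.8)/2 × 6 = 3741.3
  [6→6.25]: (496.8+488.3)/2 × 0.25 = 123.1375
  [6.25→9.25]: (488.3+397.3)/2 × 3 = 1328.4
  [9.25→11.25]: (397.3+346.3)/2 × 2 = 743.6
  [11.25→12.75]: (346.3+312.4)/2 × 1.5 = 494.025
  [12.75→13.75]: (312.4+291.6)/2 × 1 = 302.0
  Sum = 6732.4625 ng/mL·h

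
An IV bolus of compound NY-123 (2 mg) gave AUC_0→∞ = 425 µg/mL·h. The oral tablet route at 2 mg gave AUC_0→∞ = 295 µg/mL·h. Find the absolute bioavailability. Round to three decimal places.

F = 0.694

F = (AUC_ev / D_ev) / (AUC_iv / D_iv)
  = (295/2) / (425/2)
  = 147.5 / 212.5 = 0.6941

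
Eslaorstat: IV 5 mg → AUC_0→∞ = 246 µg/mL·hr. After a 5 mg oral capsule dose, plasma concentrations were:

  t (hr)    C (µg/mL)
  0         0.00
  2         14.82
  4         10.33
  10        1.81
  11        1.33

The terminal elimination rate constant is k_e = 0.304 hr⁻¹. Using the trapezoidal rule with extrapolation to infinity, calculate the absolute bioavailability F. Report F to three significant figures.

Trapezoidal AUC_0→11 (oral capsule):
  [0→2]: (0.00+14.82)/2 × 2 = 14.82
  [2→4]: (14.82+10.33)/2 × 2 = 25.15
  [4→10]: (10.33+1.81)/2 × 6 = 36.42
  [10→11]: (1.81+1.33)/2 × 1 = 1.57
  Sum = 77.96 µg/mL·hr
Tail: C_last/k_e = 1.33/0.304 = 4.375
AUC_0→∞ (oral capsule) = 77.96 + 4.375 = 82.335 µg/mL·hr
F = (AUC_ev/D_ev)/(AUC_iv/D_iv) = (82.335/5)/(246/5) = 16.467/49.2 = 0.3347

F = 0.335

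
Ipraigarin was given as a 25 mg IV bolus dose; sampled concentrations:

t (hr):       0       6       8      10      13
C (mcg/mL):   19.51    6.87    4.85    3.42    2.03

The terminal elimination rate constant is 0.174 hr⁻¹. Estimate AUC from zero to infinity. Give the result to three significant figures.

AUC = 119 mcg/mL·hr

Trapezoidal AUC_0→13:
  [0→6]: (19.51+6.87)/2 × 6 = 79.14
  [6→8]: (6.87+4.85)/2 × 2 = 11.72
  [8→10]: (4.85+3.42)/2 × 2 = 8.27
  [10→13]: (3.42+2.03)/2 × 3 = 8.175
  Sum = 107.305 mcg/mL·hr
Extrapolated tail: C_last / k_e = 2.03 / 0.174 = 11.667
AUC_0→∞ = 107.305 + 11.667 = 118.972 mcg/mL·hr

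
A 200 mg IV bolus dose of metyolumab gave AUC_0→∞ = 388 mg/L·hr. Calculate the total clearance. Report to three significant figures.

CL = Dose_iv / AUC_0→∞
   = 200 / 388 = 0.515464 L/hr

CL = 0.515 L/hr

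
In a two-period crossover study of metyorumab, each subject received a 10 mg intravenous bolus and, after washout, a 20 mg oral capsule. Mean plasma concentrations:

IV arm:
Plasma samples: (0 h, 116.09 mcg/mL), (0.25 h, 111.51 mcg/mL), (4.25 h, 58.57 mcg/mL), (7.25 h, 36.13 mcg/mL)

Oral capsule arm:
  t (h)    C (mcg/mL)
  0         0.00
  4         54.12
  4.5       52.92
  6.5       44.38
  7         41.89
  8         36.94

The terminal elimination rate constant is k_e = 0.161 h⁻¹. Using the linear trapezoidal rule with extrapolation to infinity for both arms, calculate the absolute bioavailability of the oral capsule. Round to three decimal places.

F = 0.356

Trapezoidal AUC_0→7.25 (IV):
  [0→0.25]: (116.09+111.51)/2 × 0.25 = 28.45
  [0.25→4.25]: (111.51+58.57)/2 × 4 = 340.16
  [4.25→7.25]: (58.57+36.13)/2 × 3 = 142.05
  Sum = 510.66 mcg/mL·h
IV tail: 36.13/0.161 = 224.410; AUC_iv,0→∞ = 510.66 + 224.410 = 735.07 mcg/mL·h
Trapezoidal AUC_0→8 (oral capsule):
  [0→4]: (0.00+54.12)/2 × 4 = 108.24
  [4→4.5]: (54.12+52.92)/2 × 0.5 = 26.76
  [4.5→6.5]: (52.92+44.38)/2 × 2 = 97.3
  [6.5→7]: (44.38+41.89)/2 × 0.5 = 21.5675
  [7→8]: (41.89+36.94)/2 × 1 = 39.415
  Sum = 293.2825 mcg/mL·h
oral capsule tail: 36.94/0.161 = 229.441; AUC_ev,0→∞ = 293.2825 + 229.441 = 522.7235 mcg/mL·h
F = (AUC_ev/D_ev)/(AUC_iv/D_iv) = (522.7235/20)/(735.07/10) = 26.136175/73.507 = 0.3556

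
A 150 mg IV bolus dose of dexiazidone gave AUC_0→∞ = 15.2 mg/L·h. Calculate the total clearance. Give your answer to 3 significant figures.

CL = Dose_iv / AUC_0→∞
   = 150 / 15.2 = 9.86842 L/h

CL = 9.87 L/h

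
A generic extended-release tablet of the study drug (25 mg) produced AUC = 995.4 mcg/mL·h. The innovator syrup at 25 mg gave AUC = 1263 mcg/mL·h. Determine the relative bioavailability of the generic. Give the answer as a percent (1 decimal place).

F_rel = 78.8%

F_rel = (AUC_test/D_test) / (AUC_ref/D_ref)
      = (995.4/25) / (1263/25)
      = 39.816 / 50.52 = 0.7881 = 78.81%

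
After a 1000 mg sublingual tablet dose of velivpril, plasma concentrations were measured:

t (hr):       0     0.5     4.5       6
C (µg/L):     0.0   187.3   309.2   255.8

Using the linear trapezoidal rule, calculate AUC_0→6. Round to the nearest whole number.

AUC = 1464 µg/L·hr

Trapezoidal AUC_0→6:
  [0→0.5]: (0.0+187.3)/2 × 0.5 = 46.825
  [0.5→4.5]: (187.3+309.2)/2 × 4 = 993.0
  [4.5→6]: (309.2+255.8)/2 × 1.5 = 423.75
  Sum = 1463.575 µg/L·hr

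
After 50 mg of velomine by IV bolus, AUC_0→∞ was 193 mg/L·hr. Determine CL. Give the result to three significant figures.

CL = Dose_iv / AUC_0→∞
   = 50 / 193 = 0.259067 L/hr

CL = 0.259 L/hr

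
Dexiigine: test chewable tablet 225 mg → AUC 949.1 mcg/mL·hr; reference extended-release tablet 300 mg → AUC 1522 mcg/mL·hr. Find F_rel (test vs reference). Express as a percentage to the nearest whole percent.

F_rel = 83%

F_rel = (AUC_test/D_test) / (AUC_ref/D_ref)
      = (949.1/225) / (1522/300)
      = 4.21822 / 5.07333 = 0.8314 = 83.14%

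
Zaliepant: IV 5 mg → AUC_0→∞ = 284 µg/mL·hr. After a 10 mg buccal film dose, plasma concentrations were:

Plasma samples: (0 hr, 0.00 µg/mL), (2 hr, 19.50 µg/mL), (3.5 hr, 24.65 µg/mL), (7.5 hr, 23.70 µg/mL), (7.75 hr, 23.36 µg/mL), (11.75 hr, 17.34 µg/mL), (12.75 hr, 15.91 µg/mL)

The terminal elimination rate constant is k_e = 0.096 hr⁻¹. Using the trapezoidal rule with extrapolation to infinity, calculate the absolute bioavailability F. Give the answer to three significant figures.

F = 0.738

Trapezoidal AUC_0→12.75 (buccal film):
  [0→2]: (0.00+19.50)/2 × 2 = 19.5
  [2→3.5]: (19.50+24.65)/2 × 1.5 = 33.1125
  [3.5→7.5]: (24.65+23.70)/2 × 4 = 96.7
  [7.5→7.75]: (23.70+23.36)/2 × 0.25 = 5.8825
  [7.75→11.75]: (23.36+17.34)/2 × 4 = 81.4
  [11.75→12.75]: (17.34+15.91)/2 × 1 = 16.625
  Sum = 253.22 µg/mL·hr
Tail: C_last/k_e = 15.91/0.096 = 165.729
AUC_0→∞ (buccal film) = 253.22 + 165.729 = 418.949 µg/mL·hr
F = (AUC_ev/D_ev)/(AUC_iv/D_iv) = (418.949/10)/(284/5) = 41.8949/56.8 = 0.7376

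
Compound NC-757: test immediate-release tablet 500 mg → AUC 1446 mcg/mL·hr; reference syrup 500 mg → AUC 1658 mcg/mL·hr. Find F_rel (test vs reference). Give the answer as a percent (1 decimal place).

F_rel = (AUC_test/D_test) / (AUC_ref/D_ref)
      = (1446/500) / (1658/500)
      = 2.892 / 3.316 = 0.8721 = 87.21%

F_rel = 87.2%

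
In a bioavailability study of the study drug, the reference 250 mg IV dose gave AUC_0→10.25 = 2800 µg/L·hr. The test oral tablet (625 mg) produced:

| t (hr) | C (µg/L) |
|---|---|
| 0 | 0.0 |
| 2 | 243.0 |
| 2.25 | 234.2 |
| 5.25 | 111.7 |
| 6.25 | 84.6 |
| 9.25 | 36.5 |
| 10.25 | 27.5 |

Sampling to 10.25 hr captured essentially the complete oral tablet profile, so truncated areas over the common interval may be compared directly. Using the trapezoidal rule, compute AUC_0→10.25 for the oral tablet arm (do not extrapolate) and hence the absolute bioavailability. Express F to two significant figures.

F = 0.16

Trapezoidal AUC_0→10.25 (oral tablet):
  [0→2]: (0.0+243.0)/2 × 2 = 243.0
  [2→2.25]: (243.0+234.2)/2 × 0.25 = 59.65
  [2.25→5.25]: (234.2+111.7)/2 × 3 = 518.85
  [5.25→6.25]: (111.7+84.6)/2 × 1 = 98.15
  [6.25→9.25]: (84.6+36.5)/2 × 3 = 181.65
  [9.25→10.25]: (36.5+27.5)/2 × 1 = 32.0
  Sum = 1133.3 µg/L·hr
F = (AUC_ev/D_ev)/(AUC_iv/D_iv) = (1133.3/625)/(2800/250) = 1.81328/11.2 = 0.1619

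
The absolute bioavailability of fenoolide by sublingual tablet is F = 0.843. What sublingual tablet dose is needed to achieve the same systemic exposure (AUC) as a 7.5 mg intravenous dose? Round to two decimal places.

D_sublingual = 8.90 mg

For equal systemic exposure: F × D_ev = D_iv
D_ev = D_iv / F = 7.5 / 0.843 = 8.8968 mg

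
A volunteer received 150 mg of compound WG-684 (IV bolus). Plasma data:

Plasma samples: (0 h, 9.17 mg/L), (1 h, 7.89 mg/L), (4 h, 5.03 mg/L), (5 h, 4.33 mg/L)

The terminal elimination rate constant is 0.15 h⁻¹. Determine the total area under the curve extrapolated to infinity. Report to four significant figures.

AUC = 61.46 mg/L·h

Trapezoidal AUC_0→5:
  [0→1]: (9.17+7.89)/2 × 1 = 8.53
  [1→4]: (7.89+5.03)/2 × 3 = 19.38
  [4→5]: (5.03+4.33)/2 × 1 = 4.68
  Sum = 32.59 mg/L·h
Extrapolated tail: C_last / k_e = 4.33 / 0.15 = 28.867
AUC_0→∞ = 32.59 + 28.867 = 61.457 mg/L·h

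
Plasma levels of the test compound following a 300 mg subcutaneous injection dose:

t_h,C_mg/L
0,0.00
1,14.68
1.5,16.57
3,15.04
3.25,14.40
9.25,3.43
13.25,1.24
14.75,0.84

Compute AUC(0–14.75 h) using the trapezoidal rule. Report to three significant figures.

Trapezoidal AUC_0→14.75:
  [0→1]: (0.00+14.68)/2 × 1 = 7.34
  [1→1.5]: (14.68+16.57)/2 × 0.5 = 7.8125
  [1.5→3]: (16.57+15.04)/2 × 1.5 = 23.7075
  [3→3.25]: (15.04+14.40)/2 × 0.25 = 3.68
  [3.25→9.25]: (14.40+3.43)/2 × 6 = 53.49
  [9.25→13.25]: (3.43+1.24)/2 × 4 = 9.34
  [13.25→14.75]: (1.24+0.84)/2 × 1.5 = 1.56
  Sum = 106.93 mg/L·h

AUC = 107 mg/L·h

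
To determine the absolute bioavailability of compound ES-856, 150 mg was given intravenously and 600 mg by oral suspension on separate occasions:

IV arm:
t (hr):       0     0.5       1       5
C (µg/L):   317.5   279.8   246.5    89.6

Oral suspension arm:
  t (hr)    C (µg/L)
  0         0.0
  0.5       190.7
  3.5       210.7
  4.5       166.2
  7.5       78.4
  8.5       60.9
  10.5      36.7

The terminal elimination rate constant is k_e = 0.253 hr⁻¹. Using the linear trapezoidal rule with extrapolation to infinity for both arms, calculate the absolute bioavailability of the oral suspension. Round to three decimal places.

Trapezoidal AUC_0→5 (IV):
  [0→0.5]: (317.5+279.8)/2 × 0.5 = 149.325
  [0.5→1]: (279.8+246.5)/2 × 0.5 = 131.575
  [1→5]: (246.5+89.6)/2 × 4 = 672.2
  Sum = 953.1 µg/L·hr
IV tail: 89.6/0.253 = 354.150; AUC_iv,0→∞ = 953.1 + 354.150 = 1307.25 µg/L·hr
Trapezoidal AUC_0→10.5 (oral suspension):
  [0→0.5]: (0.0+190.7)/2 × 0.5 = 47.675
  [0.5→3.5]: (190.7+210.7)/2 × 3 = 602.1
  [3.5→4.5]: (210.7+166.2)/2 × 1 = 188.45
  [4.5→7.5]: (166.2+78.4)/2 × 3 = 366.9
  [7.5→8.5]: (78.4+60.9)/2 × 1 = 69.65
  [8.5→10.5]: (60.9+36.7)/2 × 2 = 97.6
  Sum = 1372.375 µg/L·hr
oral suspension tail: 36.7/0.253 = 145.059; AUC_ev,0→∞ = 1372.375 + 145.059 = 1517.434 µg/L·hr
F = (AUC_ev/D_ev)/(AUC_iv/D_iv) = (1517.434/600)/(1307.25/150) = 2.52906/8.715 = 0.2902

F = 0.290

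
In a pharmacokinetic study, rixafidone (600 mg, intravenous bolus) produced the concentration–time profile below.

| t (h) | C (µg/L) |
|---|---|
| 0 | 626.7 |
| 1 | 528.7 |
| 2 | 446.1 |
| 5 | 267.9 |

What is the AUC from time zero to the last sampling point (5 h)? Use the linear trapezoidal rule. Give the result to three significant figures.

AUC = 2140 µg/L·h

Trapezoidal AUC_0→5:
  [0→1]: (626.7+528.7)/2 × 1 = 577.7
  [1→2]: (528.7+446.1)/2 × 1 = 487.4
  [2→5]: (446.1+267.9)/2 × 3 = 1071.0
  Sum = 2136.1 µg/L·h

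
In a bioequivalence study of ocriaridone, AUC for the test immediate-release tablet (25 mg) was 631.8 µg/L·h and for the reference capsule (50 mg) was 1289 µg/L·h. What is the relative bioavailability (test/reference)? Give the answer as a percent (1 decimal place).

F_rel = 98.0%

F_rel = (AUC_test/D_test) / (AUC_ref/D_ref)
      = (631.8/25) / (1289/50)
      = 25.272 / 25.78 = 0.9803 = 98.03%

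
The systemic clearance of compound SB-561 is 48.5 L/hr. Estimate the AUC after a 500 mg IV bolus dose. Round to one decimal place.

AUC_0→∞ = Dose_iv / CL
        = 500 / 48.5 = 10.3093 mg/L·hr

AUC = 10.3 mg/L·hr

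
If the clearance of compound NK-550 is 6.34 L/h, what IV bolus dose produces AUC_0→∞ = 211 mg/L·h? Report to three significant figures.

Dose = 1340 mg

Dose_iv = CL × AUC_0→∞
     = 6.34 × 211 = 1337.74 mg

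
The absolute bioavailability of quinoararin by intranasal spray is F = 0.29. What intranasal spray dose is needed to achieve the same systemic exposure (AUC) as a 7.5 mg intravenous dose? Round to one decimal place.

For equal systemic exposure: F × D_ev = D_iv
D_ev = D_iv / F = 7.5 / 0.29 = 25.8621 mg

D_intranasal = 25.9 mg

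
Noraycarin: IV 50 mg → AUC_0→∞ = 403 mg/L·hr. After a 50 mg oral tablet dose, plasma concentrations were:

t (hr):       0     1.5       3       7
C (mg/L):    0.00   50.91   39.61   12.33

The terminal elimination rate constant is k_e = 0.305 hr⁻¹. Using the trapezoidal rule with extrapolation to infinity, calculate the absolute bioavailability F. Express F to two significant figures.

Trapezoidal AUC_0→7 (oral tablet):
  [0→1.5]: (0.00+50.91)/2 × 1.5 = 38.1825
  [1.5→3]: (50.91+39.61)/2 × 1.5 = 67.89
  [3→7]: (39.61+12.33)/2 × 4 = 103.88
  Sum = 209.9525 mg/L·hr
Tail: C_last/k_e = 12.33/0.305 = 40.426
AUC_0→∞ (oral tablet) = 209.9525 + 40.426 = 250.3785 mg/L·hr
F = (AUC_ev/D_ev)/(AUC_iv/D_iv) = (250.3785/50)/(403/50) = 5.00757/8.06 = 0.6213

F = 0.62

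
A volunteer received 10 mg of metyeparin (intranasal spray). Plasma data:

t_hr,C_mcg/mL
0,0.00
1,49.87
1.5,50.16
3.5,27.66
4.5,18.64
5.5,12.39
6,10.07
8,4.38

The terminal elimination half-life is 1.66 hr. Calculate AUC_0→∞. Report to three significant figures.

AUC = 197 mcg/mL·hr

Trapezoidal AUC_0→8:
  [0→1]: (0.00+49.87)/2 × 1 = 24.935
  [1→1.5]: (49.87+50.16)/2 × 0.5 = 25.0075
  [1.5→3.5]: (50.16+27.66)/2 × 2 = 77.82
  [3.5→4.5]: (27.66+18.64)/2 × 1 = 23.15
  [4.5→5.5]: (18.64+12.39)/2 × 1 = 15.515
  [5.5→6]: (12.39+10.07)/2 × 0.5 = 5.615
  [6→8]: (10.07+4.38)/2 × 2 = 14.45
  Sum = 186.4925 mcg/mL·hr
k_e = ln2 / t½ = 0.693147 / 1.66 = 0.4176 hr^-1
Extrapolated tail: C_last / k_e = 4.38 / 0.4176 = 10.489
AUC_0→∞ = 186.4925 + 10.489 = 196.9815 mcg/mL·hr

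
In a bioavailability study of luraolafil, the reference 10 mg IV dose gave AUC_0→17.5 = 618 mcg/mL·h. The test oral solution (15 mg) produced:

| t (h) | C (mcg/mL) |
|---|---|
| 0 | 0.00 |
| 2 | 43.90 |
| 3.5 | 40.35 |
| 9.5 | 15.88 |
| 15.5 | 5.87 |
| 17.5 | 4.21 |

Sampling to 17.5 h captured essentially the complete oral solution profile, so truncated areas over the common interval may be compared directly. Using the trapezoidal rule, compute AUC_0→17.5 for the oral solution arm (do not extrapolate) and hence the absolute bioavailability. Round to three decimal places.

F = 0.379

Trapezoidal AUC_0→17.5 (oral solution):
  [0→2]: (0.00+43.90)/2 × 2 = 43.9
  [2→3.5]: (43.90+40.35)/2 × 1.5 = 63.1875
  [3.5→9.5]: (40.35+15.88)/2 × 6 = 168.69
  [9.5→15.5]: (15.88+5.87)/2 × 6 = 65.25
  [15.5→17.5]: (5.87+4.21)/2 × 2 = 10.08
  Sum = 351.1075 mcg/mL·h
F = (AUC_ev/D_ev)/(AUC_iv/D_iv) = (351.1075/15)/(618/10) = 23.4072/61.8 = 0.3788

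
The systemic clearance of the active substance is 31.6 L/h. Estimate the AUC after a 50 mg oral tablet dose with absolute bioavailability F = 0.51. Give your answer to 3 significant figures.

AUC_0→∞ = F × Dose / CL
        = 0.51 × 50 / 31.6 = 0.806962 mg/L·h

AUC = 0.807 mg/L·h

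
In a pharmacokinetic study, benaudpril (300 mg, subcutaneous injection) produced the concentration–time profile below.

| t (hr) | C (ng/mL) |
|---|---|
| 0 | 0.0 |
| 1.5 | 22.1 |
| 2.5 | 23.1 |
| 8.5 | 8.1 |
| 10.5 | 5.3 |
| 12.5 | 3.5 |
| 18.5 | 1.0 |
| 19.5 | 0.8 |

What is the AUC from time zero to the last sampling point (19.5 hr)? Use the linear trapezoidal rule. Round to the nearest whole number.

Trapezoidal AUC_0→19.5:
  [0→1.5]: (0.0+22.1)/2 × 1.5 = 16.575
  [1.5→2.5]: (22.1+23.1)/2 × 1 = 22.6
  [2.5→8.5]: (23.1+8.1)/2 × 6 = 93.6
  [8.5→10.5]: (8.1+5.3)/2 × 2 = 13.4
  [10.5→12.5]: (5.3+3.5)/2 × 2 = 8.8
  [12.5→18.5]: (3.5+1.0)/2 × 6 = 13.5
  [18.5→19.5]: (1.0+0.8)/2 × 1 = 0.9
  Sum = 169.375 ng/mL·hr

AUC = 169 ng/mL·hr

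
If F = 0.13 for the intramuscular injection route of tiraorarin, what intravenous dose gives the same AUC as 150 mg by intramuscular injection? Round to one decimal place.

D_iv = 19.5 mg

Systemic exposure from an extravascular dose = F × D_ev, so the equivalent IV dose is F × D_ev.
D_iv = F × D_ev = 0.13 × 150 = 19.5 mg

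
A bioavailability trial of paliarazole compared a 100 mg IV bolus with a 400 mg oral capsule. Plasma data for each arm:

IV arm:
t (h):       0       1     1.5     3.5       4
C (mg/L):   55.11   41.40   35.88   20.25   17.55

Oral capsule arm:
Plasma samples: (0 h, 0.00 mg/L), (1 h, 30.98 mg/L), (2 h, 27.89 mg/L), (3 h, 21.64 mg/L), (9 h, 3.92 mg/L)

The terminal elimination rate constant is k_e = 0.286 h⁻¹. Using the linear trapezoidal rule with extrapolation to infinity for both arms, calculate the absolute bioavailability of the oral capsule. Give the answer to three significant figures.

F = 0.206

Trapezoidal AUC_0→4 (IV):
  [0→1]: (55.11+41.40)/2 × 1 = 48.255
  [1→1.5]: (41.40+35.88)/2 × 0.5 = 19.32
  [1.5→3.5]: (35.88+20.25)/2 × 2 = 56.13
  [3.5→4]: (20.25+17.55)/2 × 0.5 = 9.45
  Sum = 133.155 mg/L·h
IV tail: 17.55/0.286 = 61.364; AUC_iv,0→∞ = 133.155 + 61.364 = 194.519 mg/L·h
Trapezoidal AUC_0→9 (oral capsule):
  [0→1]: (0.00+30.98)/2 × 1 = 15.49
  [1→2]: (30.98+27.89)/2 × 1 = 29.435
  [2→3]: (27.89+21.64)/2 × 1 = 24.765
  [3→9]: (21.64+3.92)/2 × 6 = 76.68
  Sum = 146.37 mg/L·h
oral capsule tail: 3.92/0.286 = 13.706; AUC_ev,0→∞ = 146.37 + 13.706 = 160.076 mg/L·h
F = (AUC_ev/D_ev)/(AUC_iv/D_iv) = (160.076/400)/(194.519/100) = 0.40019/1.94519 = 0.2057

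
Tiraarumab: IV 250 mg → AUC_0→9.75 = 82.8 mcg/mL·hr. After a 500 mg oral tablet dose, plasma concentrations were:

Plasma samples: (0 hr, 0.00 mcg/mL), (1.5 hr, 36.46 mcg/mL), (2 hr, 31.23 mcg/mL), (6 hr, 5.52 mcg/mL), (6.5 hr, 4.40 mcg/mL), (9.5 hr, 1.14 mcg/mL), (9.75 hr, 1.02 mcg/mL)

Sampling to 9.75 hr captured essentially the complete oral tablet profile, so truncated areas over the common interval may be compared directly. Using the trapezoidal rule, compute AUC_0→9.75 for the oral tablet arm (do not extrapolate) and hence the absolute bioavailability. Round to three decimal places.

Trapezoidal AUC_0→9.75 (oral tablet):
  [0→1.5]: (0.00+36.46)/2 × 1.5 = 27.345
  [1.5→2]: (36.46+31.23)/2 × 0.5 = 16.9225
  [2→6]: (31.23+5.52)/2 × 4 = 73.5
  [6→6.5]: (5.52+4.40)/2 × 0.5 = 2.48
  [6.5→9.5]: (4.40+1.14)/2 × 3 = 8.31
  [9.5→9.75]: (1.14+1.02)/2 × 0.25 = 0.27
  Sum = 128.8275 mcg/mL·hr
F = (AUC_ev/D_ev)/(AUC_iv/D_iv) = (128.8275/500)/(82.8/250) = 0.257655/0.3312 = 0.7779

F = 0.778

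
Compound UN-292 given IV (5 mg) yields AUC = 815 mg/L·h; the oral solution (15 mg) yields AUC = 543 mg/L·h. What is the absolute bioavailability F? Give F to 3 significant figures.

F = 0.222

F = (AUC_ev / D_ev) / (AUC_iv / D_iv)
  = (543/15) / (815/5)
  = 36.2 / 163 = 0.2221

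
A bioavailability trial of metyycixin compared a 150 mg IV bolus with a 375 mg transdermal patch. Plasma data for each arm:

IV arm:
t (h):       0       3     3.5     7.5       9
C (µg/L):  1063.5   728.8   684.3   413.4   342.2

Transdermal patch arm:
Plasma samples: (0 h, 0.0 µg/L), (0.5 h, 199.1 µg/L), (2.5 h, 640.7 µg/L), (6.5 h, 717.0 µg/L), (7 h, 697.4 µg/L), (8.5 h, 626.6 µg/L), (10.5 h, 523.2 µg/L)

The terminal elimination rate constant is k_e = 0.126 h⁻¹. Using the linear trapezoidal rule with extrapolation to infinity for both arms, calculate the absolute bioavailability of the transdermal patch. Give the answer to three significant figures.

Trapezoidal AUC_0→9 (IV):
  [0→3]: (1063.5+728.8)/2 × 3 = 2688.45
  [3→3.5]: (728.8+684.3)/2 × 0.5 = 353.275
  [3.5→7.5]: (684.3+413.4)/2 × 4 = 2195.4
  [7.5→9]: (413.4+342.2)/2 × 1.5 = 566.7
  Sum = 5803.825 µg/L·h
IV tail: 342.2/0.126 = 2715.873; AUC_iv,0→∞ = 5803.825 + 2715.873 = 8519.698 µg/L·h
Trapezoidal AUC_0→10.5 (transdermal patch):
  [0→0.5]: (0.0+199.1)/2 × 0.5 = 49.775
  [0.5→2.5]: (199.1+640.7)/2 × 2 = 839.8
  [2.5→6.5]: (640.7+717.0)/2 × 4 = 2715.4
  [6.5→7]: (717.0+697.4)/2 × 0.5 = 353.6
  [7→8.5]: (697.4+626.6)/2 × 1.5 = 993.0
  [8.5→10.5]: (626.6+523.2)/2 × 2 = 1149.8
  Sum = 6101.375 µg/L·h
transdermal patch tail: 523.2/0.126 = 4152.381; AUC_ev,0→∞ = 6101.375 + 4152.381 = 10253.756 µg/L·h
F = (AUC_ev/D_ev)/(AUC_iv/D_iv) = (10253.756/375)/(8519.698/150) = 27.3433/56.798 = 0.4814

F = 0.481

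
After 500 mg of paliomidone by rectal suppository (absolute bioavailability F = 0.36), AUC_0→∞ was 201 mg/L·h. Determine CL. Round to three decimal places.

CL = F × Dose / AUC_0→∞
   = 0.36 × 500 / 201 = 0.895522 L/h

CL = 0.896 L/h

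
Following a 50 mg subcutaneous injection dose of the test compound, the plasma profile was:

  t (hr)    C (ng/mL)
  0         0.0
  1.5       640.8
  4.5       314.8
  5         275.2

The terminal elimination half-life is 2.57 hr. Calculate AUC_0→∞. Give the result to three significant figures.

Trapezoidal AUC_0→5:
  [0→1.5]: (0.0+640.8)/2 × 1.5 = 480.6
  [1.5→4.5]: (640.8+314.8)/2 × 3 = 1433.4
  [4.5→5]: (314.8+275.2)/2 × 0.5 = 147.5
  Sum = 2061.5 ng/mL·hr
k_e = ln2 / t½ = 0.693147 / 2.57 = 0.2697 hr^-1
Extrapolated tail: C_last / k_e = 275.2 / 0.2697 = 1020.393
AUC_0→∞ = 2061.5 + 1020.393 = 3081.893 ng/mL·hr

AUC = 3080 ng/mL·hr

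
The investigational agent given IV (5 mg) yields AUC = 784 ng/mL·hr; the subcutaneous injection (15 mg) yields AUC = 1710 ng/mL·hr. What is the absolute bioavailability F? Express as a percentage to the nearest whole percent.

F = (AUC_ev / D_ev) / (AUC_iv / D_iv)
  = (1710/15) / (784/5)
  = 114 / 156.8 = 0.7270
  = 72.70%

F = 73%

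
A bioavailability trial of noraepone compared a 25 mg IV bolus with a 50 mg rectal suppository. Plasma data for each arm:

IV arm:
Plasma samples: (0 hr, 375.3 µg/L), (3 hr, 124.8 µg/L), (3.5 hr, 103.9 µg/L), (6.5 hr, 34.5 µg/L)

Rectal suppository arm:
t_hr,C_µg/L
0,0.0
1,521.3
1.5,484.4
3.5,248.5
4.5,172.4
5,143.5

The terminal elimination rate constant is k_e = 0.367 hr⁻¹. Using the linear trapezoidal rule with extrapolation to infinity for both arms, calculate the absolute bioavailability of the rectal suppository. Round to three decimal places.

F = 0.868

Trapezoidal AUC_0→6.5 (IV):
  [0→3]: (375.3+124.8)/2 × 3 = 750.15
  [3→3.5]: (124.8+103.9)/2 × 0.5 = 57.175
  [3.5→6.5]: (103.9+34.5)/2 × 3 = 207.6
  Sum = 1014.925 µg/L·hr
IV tail: 34.5/0.367 = 94.005; AUC_iv,0→∞ = 1014.925 + 94.005 = 1108.93 µg/L·hr
Trapezoidal AUC_0→5 (rectal suppository):
  [0→1]: (0.0+521.3)/2 × 1 = 260.65
  [1→1.5]: (521.3+484.4)/2 × 0.5 = 251.425
  [1.5→3.5]: (484.4+248.5)/2 × 2 = 732.9
  [3.5→4.5]: (248.5+172.4)/2 × 1 = 210.45
  [4.5→5]: (172.4+143.5)/2 × 0.5 = 78.975
  Sum = 1534.4 µg/L·hr
rectal suppository tail: 143.5/0.367 = 391.008; AUC_ev,0→∞ = 1534.4 + 391.008 = 1925.408 µg/L·hr
F = (AUC_ev/D_ev)/(AUC_iv/D_iv) = (1925.408/50)/(1108.93/25) = 38.50816/44.3572 = 0.8681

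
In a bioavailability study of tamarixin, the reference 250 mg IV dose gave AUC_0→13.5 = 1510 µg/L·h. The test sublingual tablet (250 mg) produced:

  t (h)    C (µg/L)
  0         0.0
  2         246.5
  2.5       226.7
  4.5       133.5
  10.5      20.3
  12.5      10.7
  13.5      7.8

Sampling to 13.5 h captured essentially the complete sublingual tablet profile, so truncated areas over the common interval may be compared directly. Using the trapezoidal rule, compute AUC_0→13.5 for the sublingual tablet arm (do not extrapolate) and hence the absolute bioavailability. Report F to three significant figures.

F = 0.812

Trapezoidal AUC_0→13.5 (sublingual tablet):
  [0→2]: (0.0+246.5)/2 × 2 = 246.5
  [2→2.5]: (246.5+226.7)/2 × 0.5 = 118.3
  [2.5→4.5]: (226.7+133.5)/2 × 2 = 360.2
  [4.5→10.5]: (133.5+20.3)/2 × 6 = 461.4
  [10.5→12.5]: (20.3+10.7)/2 × 2 = 31.0
  [12.5→13.5]: (10.7+7.8)/2 × 1 = 9.25
  Sum = 1226.65 µg/L·h
F = (AUC_ev/D_ev)/(AUC_iv/D_iv) = (1226.65/250)/(1510/250) = 4.9066/6.04 = 0.8124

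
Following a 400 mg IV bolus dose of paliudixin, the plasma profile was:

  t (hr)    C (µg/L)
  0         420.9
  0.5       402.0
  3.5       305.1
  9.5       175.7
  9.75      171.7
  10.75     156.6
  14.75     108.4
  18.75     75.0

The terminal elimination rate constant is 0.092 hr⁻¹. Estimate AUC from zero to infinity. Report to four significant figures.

Trapezoidal AUC_0→18.75:
  [0→0.5]: (420.9+402.0)/2 × 0.5 = 205.725
  [0.5→3.5]: (402.0+305.1)/2 × 3 = 1060.65
  [3.5→9.5]: (305.1+175.7)/2 × 6 = 1442.4
  [9.5→9.75]: (175.7+171.7)/2 × 0.25 = 43.425
  [9.75→10.75]: (171.7+156.6)/2 × 1 = 164.15
  [10.75→14.75]: (156.6+108.4)/2 × 4 = 530.0
  [14.75→18.75]: (108.4+75.0)/2 × 4 = 366.8
  Sum = 3813.15 µg/L·hr
Extrapolated tail: C_last / k_e = 75.0 / 0.092 = 815.217
AUC_0→∞ = 3813.15 + 815.217 = 4628.367 µg/L·hr

AUC = 4628 µg/L·hr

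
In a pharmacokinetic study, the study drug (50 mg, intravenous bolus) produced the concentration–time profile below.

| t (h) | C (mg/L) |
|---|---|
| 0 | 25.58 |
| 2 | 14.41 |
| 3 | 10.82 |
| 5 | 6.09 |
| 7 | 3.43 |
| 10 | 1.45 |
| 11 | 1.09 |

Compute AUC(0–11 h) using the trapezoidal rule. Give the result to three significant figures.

Trapezoidal AUC_0→11:
  [0→2]: (25.58+14.41)/2 × 2 = 39.99
  [2→3]: (14.41+10.82)/2 × 1 = 12.615
  [3→5]: (10.82+6.09)/2 × 2 = 16.91
  [5→7]: (6.09+3.43)/2 × 2 = 9.52
  [7→10]: (3.43+1.45)/2 × 3 = 7.32
  [10→11]: (1.45+1.09)/2 × 1 = 1.27
  Sum = 87.625 mg/L·h

AUC = 87.6 mg/L·h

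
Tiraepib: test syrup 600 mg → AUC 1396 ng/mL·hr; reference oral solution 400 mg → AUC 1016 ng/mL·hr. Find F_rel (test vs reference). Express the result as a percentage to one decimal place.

F_rel = (AUC_test/D_test) / (AUC_ref/D_ref)
      = (1396/600) / (1016/400)
      = 2.32667 / 2.54 = 0.9160 = 91.60%

F_rel = 91.6%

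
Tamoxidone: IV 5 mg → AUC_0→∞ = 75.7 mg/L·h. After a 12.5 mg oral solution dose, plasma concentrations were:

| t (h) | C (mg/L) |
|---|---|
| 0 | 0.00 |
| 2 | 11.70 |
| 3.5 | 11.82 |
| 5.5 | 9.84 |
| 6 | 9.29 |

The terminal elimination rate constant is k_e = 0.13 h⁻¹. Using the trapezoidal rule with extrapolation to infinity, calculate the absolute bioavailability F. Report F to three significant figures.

F = 0.672

Trapezoidal AUC_0→6 (oral solution):
  [0→2]: (0.00+11.70)/2 × 2 = 11.7
  [2→3.5]: (11.70+11.82)/2 × 1.5 = 17.64
  [3.5→5.5]: (11.82+9.84)/2 × 2 = 21.66
  [5.5→6]: (9.84+9.29)/2 × 0.5 = 4.7825
  Sum = 55.7825 mg/L·h
Tail: C_last/k_e = 9.29/0.13 = 71.462
AUC_0→∞ (oral solution) = 55.7825 + 71.462 = 127.2445 mg/L·h
F = (AUC_ev/D_ev)/(AUC_iv/D_iv) = (127.2445/12.5)/(75.7/5) = 10.17956/15.14 = 0.6724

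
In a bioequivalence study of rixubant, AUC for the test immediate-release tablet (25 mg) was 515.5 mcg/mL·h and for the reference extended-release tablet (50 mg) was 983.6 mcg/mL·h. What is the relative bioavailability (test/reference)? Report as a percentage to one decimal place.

F_rel = (AUC_test/D_test) / (AUC_ref/D_ref)
      = (515.5/25) / (983.6/50)
      = 20.62 / 19.672 = 1.0482 = 104.82%

F_rel = 104.8%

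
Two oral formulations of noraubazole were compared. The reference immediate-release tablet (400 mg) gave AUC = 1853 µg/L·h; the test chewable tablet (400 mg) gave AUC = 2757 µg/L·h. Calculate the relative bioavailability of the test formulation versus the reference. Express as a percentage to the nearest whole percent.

F_rel = 149%

F_rel = (AUC_test/D_test) / (AUC_ref/D_ref)
      = (2757/400) / (1853/400)
      = 6.8925 / 4.6325 = 1.4879 = 148.79%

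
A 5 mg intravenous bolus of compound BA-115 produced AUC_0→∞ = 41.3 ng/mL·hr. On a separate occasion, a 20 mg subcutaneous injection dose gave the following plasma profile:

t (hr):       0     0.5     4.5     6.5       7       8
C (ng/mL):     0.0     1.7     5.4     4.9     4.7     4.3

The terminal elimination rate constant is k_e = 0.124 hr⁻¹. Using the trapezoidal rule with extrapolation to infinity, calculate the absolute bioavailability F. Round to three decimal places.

Trapezoidal AUC_0→8 (subcutaneous injection):
  [0→0.5]: (0.0+1.7)/2 × 0.5 = 0.425
  [0.5→4.5]: (1.7+5.4)/2 × 4 = 14.2
  [4.5→6.5]: (5.4+4.9)/2 × 2 = 10.3
  [6.5→7]: (4.9+4.7)/2 × 0.5 = 2.4
  [7→8]: (4.7+4.3)/2 × 1 = 4.5
  Sum = 31.825 ng/mL·hr
Tail: C_last/k_e = 4.3/0.124 = 34.677
AUC_0→∞ (subcutaneous injection) = 31.825 + 34.677 = 66.502 ng/mL·hr
F = (AUC_ev/D_ev)/(AUC_iv/D_iv) = (66.502/20)/(41.3/5) = 3.3251/8.26 = 0.4026

F = 0.403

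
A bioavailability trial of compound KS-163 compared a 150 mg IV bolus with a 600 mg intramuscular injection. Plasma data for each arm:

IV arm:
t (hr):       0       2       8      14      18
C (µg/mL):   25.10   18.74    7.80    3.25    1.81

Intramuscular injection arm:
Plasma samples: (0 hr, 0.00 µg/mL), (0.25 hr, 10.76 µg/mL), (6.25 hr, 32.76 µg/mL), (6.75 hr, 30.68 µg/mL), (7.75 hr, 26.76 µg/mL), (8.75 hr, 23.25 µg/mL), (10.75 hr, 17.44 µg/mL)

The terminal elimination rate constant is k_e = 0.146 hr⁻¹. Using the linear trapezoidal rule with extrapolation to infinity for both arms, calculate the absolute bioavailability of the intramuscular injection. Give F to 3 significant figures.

Trapezoidal AUC_0→18 (IV):
  [0→2]: (25.10+18.74)/2 × 2 = 43.84
  [2→8]: (18.74+7.80)/2 × 6 = 79.62
  [8→14]: (7.80+3.25)/2 × 6 = 33.15
  [14→18]: (3.25+1.81)/2 × 4 = 10.12
  Sum = 166.73 µg/mL·hr
IV tail: 1.81/0.146 = 12.397; AUC_iv,0→∞ = 166.73 + 12.397 = 179.127 µg/mL·hr
Trapezoidal AUC_0→10.75 (intramuscular injection):
  [0→0.25]: (0.00+10.76)/2 × 0.25 = 1.345
  [0.25→6.25]: (10.76+32.76)/2 × 6 = 130.56
  [6.25→6.75]: (32.76+30.68)/2 × 0.5 = 15.86
  [6.75→7.75]: (30.68+26.76)/2 × 1 = 28.72
  [7.75→8.75]: (26.76+23.25)/2 × 1 = 25.005
  [8.75→10.75]: (23.25+17.44)/2 × 2 = 40.69
  Sum = 242.18 µg/mL·hr
intramuscular injection tail: 17.44/0.146 = 119.452; AUC_ev,0→∞ = 242.18 + 119.452 = 361.632 µg/mL·hr
F = (AUC_ev/D_ev)/(AUC_iv/D_iv) = (361.632/600)/(179.127/150) = 0.60272/1.19418 = 0.5047

F = 0.505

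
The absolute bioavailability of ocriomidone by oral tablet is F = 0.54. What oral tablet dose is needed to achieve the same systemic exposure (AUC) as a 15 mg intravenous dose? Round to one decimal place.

For equal systemic exposure: F × D_ev = D_iv
D_ev = D_iv / F = 15 / 0.54 = 27.7778 mg

D_oral = 27.8 mg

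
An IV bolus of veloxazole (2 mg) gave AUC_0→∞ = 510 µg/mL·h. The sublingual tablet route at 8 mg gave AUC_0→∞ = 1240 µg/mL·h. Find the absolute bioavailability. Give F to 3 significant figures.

F = (AUC_ev / D_ev) / (AUC_iv / D_iv)
  = (1240/8) / (510/2)
  = 155 / 255 = 0.6078

F = 0.608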